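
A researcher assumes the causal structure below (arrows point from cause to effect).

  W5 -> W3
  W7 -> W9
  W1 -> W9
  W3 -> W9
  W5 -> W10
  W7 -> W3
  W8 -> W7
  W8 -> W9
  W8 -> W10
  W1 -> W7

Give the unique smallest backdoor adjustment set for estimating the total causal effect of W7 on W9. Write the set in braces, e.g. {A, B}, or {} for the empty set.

Variables eligible for adjustment (non-descendants of W7, excluding W7 and W9): {W1, W10, W5, W8}.
Backdoor paths from W7 to W9:
  P1: W7 <- W8 -> W10 <- W5 -> W3 -> W9
  P2: W7 <- W8 -> W9
  P3: W7 <- W1 -> W9
The empty set is not sufficient: P2 (W7 <- W8 -> W9) has no collider blocking it and no conditioned non-collider, so it is open.
Try {W1, W8}:
  P1: blocked at fork node W8 ∈ conditioning set.
  P2: blocked at fork node W8 ∈ conditioning set.
  P3: blocked at fork node W1 ∈ conditioning set.
{W1, W8} contains no descendant of W7 and blocks every backdoor path.
Every element of {W1, W8} is needed (dropping W1 leaves P3 open; dropping W8 leaves P2 open), so no proper subset is valid.
Among all size-2 subsets of the eligible variables, only {W1, W8} blocks every backdoor path, so it is the unique smallest valid adjustment set.

{W1, W8}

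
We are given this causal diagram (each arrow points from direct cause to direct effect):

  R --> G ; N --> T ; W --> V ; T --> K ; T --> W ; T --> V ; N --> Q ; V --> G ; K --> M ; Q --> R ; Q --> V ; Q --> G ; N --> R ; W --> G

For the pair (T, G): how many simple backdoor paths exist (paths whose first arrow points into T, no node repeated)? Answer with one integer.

8

A backdoor path from T to G is any simple undirected path whose first edge points into T (i.e. leaves T via a parent).
Parents of T: {N}.
Enumerating:
  P1: T <- N -> Q -> R -> G
  P2: T <- N -> Q -> V <- W -> G
  P3: T <- N -> Q -> V -> G
  P4: T <- N -> Q -> G
  P5: T <- N -> R <- Q -> V <- W -> G
  P6: T <- N -> R <- Q -> V -> G
  P7: T <- N -> R <- Q -> G
  P8: T <- N -> R -> G
That exhausts the simple backdoor paths. Count: 8.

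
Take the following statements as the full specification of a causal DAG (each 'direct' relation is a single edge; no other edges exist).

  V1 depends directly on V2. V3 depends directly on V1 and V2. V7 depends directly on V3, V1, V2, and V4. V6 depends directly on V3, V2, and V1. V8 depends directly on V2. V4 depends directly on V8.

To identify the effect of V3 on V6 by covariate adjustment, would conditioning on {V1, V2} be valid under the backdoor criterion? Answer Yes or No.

Yes

Backdoor paths from V3 to V6 (paths whose first edge points into V3):
  P1: V3 <- V2 -> V8 -> V4 -> V7 <- V1 -> V6
  P2: V3 <- V2 -> V1 -> V6
  P3: V3 <- V2 -> V6
  P4: V3 <- V2 -> V7 <- V1 -> V6
  P5: V3 <- V1 <- V2 -> V6
  P6: V3 <- V1 -> V6
  P7: V3 <- V1 -> V7 <- V2 -> V6
  P8: V3 <- V1 -> V7 <- V4 <- V8 <- V2 -> V6
Condition 1 (no descendant of V3 in the set): holds — descendants of V3 are {V6, V7}; none are in {V1, V2}.
Condition 2 (every backdoor path blocked by {V1, V2}):
  P1: blocked at fork node V2 ∈ conditioning set.
  P2: blocked at fork node V2 ∈ conditioning set.
  P3: blocked at fork node V2 ∈ conditioning set.
  P4: blocked at fork node V2 ∈ conditioning set.
  P5: blocked at chain node V1 ∈ conditioning set.
  P6: blocked at fork node V1 ∈ conditioning set.
  P7: blocked at fork node V1 ∈ conditioning set.
  P8: blocked at fork node V1 ∈ conditioning set.
{V1, V2} satisfies the backdoor criterion.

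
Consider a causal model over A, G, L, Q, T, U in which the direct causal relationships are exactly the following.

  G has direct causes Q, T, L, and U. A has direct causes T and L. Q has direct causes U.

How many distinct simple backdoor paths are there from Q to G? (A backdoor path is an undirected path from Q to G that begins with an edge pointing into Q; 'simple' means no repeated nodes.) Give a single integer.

A backdoor path from Q to G is any simple undirected path whose first edge points into Q (i.e. leaves Q via a parent).
Parents of Q: {U}.
Enumerating:
  P1: Q <- U -> G
That exhausts the simple backdoor paths. Count: 1.

1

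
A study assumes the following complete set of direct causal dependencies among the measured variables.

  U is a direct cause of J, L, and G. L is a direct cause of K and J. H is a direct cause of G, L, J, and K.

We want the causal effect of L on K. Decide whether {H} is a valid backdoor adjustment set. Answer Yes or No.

Backdoor paths from L to K (paths whose first edge points into L):
  P1: L <- H -> K
  P2: L <- U -> G <- H -> K
  P3: L <- U -> J <- H -> K
Condition 1 (no descendant of L in the set): holds — descendants of L are {J, K}; none are in {H}.
Condition 2 (every backdoor path blocked by {H}):
  P1: blocked at fork node H ∈ conditioning set.
  P2: blocked at collider G (neither it nor any descendant is in the conditioning set).
  P3: blocked at collider J (neither it nor any descendant is in the conditioning set).
{H} satisfies the backdoor criterion.

Yes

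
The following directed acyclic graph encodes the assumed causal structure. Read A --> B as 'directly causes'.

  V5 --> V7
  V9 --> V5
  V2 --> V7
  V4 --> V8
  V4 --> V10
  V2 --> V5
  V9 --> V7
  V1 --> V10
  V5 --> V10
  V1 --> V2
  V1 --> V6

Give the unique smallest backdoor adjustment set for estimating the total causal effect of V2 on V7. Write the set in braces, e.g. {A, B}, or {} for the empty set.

{}

Variables eligible for adjustment (non-descendants of V2, excluding V2 and V7): {V1, V4, V6, V8, V9}.
Backdoor paths from V2 to V7:
  P1: V2 <- V1 -> V10 <- V5 <- V9 -> V7
  P2: V2 <- V1 -> V10 <- V5 -> V7
Each backdoor path contains an unconditioned collider, so every path is already blocked with the empty conditioning set:
  P1: blocked at collider V10 (neither it nor any descendant is in the conditioning set).
  P2: blocked at collider V10 (neither it nor any descendant is in the conditioning set).
The empty set is therefore the unique smallest valid set.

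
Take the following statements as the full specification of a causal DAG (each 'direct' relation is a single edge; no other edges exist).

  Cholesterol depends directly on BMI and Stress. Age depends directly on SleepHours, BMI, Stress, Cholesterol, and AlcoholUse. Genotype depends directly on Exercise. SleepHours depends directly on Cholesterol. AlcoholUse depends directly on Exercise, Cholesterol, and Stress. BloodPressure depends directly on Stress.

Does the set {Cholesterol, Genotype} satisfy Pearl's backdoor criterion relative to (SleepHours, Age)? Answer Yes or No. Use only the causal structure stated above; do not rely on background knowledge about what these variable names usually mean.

Backdoor paths from SleepHours to Age (paths whose first edge points into SleepHours):
  P1: SleepHours <- Cholesterol <- BMI -> Age
  P2: SleepHours <- Cholesterol <- Stress -> AlcoholUse -> Age
  P3: SleepHours <- Cholesterol <- Stress -> Age
  P4: SleepHours <- Cholesterol -> AlcoholUse <- Stress -> Age
  P5: SleepHours <- Cholesterol -> AlcoholUse -> Age
  P6: SleepHours <- Cholesterol -> Age
Condition 1 (no descendant of SleepHours in the set): holds — descendants of SleepHours are {Age}; none are in {Cholesterol, Genotype}.
Condition 2 (every backdoor path blocked by {Cholesterol, Genotype}):
  P1: blocked at chain node Cholesterol ∈ conditioning set.
  P2: blocked at chain node Cholesterol ∈ conditioning set.
  P3: blocked at chain node Cholesterol ∈ conditioning set.
  P4: blocked at fork node Cholesterol ∈ conditioning set.
  P5: blocked at fork node Cholesterol ∈ conditioning set.
  P6: blocked at fork node Cholesterol ∈ conditioning set.
{Cholesterol, Genotype} satisfies the backdoor criterion.

Yes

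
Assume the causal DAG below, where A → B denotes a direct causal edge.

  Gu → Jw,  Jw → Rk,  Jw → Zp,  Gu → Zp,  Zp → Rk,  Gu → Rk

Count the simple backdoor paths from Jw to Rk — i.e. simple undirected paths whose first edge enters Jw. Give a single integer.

A backdoor path from Jw to Rk is any simple undirected path whose first edge points into Jw (i.e. leaves Jw via a parent).
Parents of Jw: {Gu}.
Enumerating:
  P1: Jw <- Gu -> Zp -> Rk
  P2: Jw <- Gu -> Rk
That exhausts the simple backdoor paths. Count: 2.

2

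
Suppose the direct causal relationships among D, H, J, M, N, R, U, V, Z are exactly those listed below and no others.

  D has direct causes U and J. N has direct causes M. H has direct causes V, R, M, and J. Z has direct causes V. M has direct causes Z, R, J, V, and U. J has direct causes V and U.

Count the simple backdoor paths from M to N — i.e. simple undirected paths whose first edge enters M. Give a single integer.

0

A backdoor path from M to N is any simple undirected path whose first edge points into M (i.e. leaves M via a parent).
Parents of M: {J, R, U, V, Z}.
No simple path from any parent of M reaches N without revisiting M, so there are no backdoor paths.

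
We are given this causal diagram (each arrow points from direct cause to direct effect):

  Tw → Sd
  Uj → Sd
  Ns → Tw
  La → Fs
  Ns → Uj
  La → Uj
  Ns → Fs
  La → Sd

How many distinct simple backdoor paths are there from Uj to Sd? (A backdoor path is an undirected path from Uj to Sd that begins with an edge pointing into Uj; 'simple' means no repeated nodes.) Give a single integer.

4

A backdoor path from Uj to Sd is any simple undirected path whose first edge points into Uj (i.e. leaves Uj via a parent).
Parents of Uj: {La, Ns}.
Enumerating:
  P1: Uj <- Ns -> Tw -> Sd
  P2: Uj <- Ns -> Fs <- La -> Sd
  P3: Uj <- La -> Fs <- Ns -> Tw -> Sd
  P4: Uj <- La -> Sd
That exhausts the simple backdoor paths. Count: 4.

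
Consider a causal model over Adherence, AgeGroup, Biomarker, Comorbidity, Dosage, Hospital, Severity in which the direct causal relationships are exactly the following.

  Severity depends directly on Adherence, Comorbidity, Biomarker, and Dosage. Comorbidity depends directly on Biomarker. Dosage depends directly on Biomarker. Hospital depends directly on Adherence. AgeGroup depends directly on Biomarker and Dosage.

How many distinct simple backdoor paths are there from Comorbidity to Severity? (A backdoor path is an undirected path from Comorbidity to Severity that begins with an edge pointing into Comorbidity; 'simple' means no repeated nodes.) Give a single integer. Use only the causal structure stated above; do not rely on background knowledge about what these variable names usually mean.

A backdoor path from Comorbidity to Severity is any simple undirected path whose first edge points into Comorbidity (i.e. leaves Comorbidity via a parent).
Parents of Comorbidity: {Biomarker}.
Enumerating:
  P1: Comorbidity <- Biomarker -> Dosage -> Severity
  P2: Comorbidity <- Biomarker -> AgeGroup <- Dosage -> Severity
  P3: Comorbidity <- Biomarker -> Severity
That exhausts the simple backdoor paths. Count: 3.

3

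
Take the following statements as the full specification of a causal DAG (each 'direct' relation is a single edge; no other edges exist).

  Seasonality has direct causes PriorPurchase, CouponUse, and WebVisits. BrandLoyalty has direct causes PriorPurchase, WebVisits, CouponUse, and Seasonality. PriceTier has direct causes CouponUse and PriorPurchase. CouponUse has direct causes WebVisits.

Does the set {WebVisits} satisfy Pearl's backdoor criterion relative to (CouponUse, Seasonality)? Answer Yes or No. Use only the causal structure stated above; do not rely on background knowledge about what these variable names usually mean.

Backdoor paths from CouponUse to Seasonality (paths whose first edge points into CouponUse):
  P1: CouponUse <- WebVisits -> Seasonality
  P2: CouponUse <- WebVisits -> BrandLoyalty <- PriorPurchase -> Seasonality
  P3: CouponUse <- WebVisits -> BrandLoyalty <- Seasonality
Condition 1 (no descendant of CouponUse in the set): holds — descendants of CouponUse are {BrandLoyalty, PriceTier, Seasonality}; none are in {WebVisits}.
Condition 2 (every backdoor path blocked by {WebVisits}):
  P1: blocked at fork node WebVisits ∈ conditioning set.
  P2: blocked at fork node WebVisits ∈ conditioning set.
  P3: blocked at fork node WebVisits ∈ conditioning set.
{WebVisits} satisfies the backdoor criterion.

Yes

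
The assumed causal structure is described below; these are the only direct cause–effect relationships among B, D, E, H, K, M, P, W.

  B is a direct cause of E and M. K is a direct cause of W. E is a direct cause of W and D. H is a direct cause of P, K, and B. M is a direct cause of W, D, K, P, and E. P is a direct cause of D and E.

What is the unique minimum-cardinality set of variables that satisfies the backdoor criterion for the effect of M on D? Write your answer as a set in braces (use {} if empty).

{B}

Variables eligible for adjustment (non-descendants of M, excluding M and D): {B, H}.
Backdoor paths from M to D:
  P1: M <- B <- H -> P -> E -> D
  P2: M <- B <- H -> P -> D
  P3: M <- B <- H -> K -> W <- E <- P -> D
  P4: M <- B <- H -> K -> W <- E -> D
  P5: M <- B -> E <- P -> D
  P6: M <- B -> E -> D
  P7: M <- B -> E -> W <- K <- H -> P -> D
The empty set is not sufficient: P1 (M <- B <- H -> P -> E -> D) has no collider blocking it and no conditioned non-collider, so it is open.
Try {B}:
  P1: blocked at chain node B ∈ conditioning set.
  P2: blocked at chain node B ∈ conditioning set.
  P3: blocked at chain node B ∈ conditioning set.
  P4: blocked at chain node B ∈ conditioning set.
  P5: blocked at fork node B ∈ conditioning set.
  P6: blocked at fork node B ∈ conditioning set.
  P7: blocked at fork node B ∈ conditioning set.
{B} contains no descendant of M and blocks every backdoor path.
No other singleton works — e.g. {H} leaves P6 open — so {B} is the unique smallest valid adjustment set.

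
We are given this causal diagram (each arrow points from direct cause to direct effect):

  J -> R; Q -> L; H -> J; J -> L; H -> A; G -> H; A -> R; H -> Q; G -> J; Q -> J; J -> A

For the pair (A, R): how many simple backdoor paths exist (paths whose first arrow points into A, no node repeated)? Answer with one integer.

A backdoor path from A to R is any simple undirected path whose first edge points into A (i.e. leaves A via a parent).
Parents of A: {H, J}.
Enumerating:
  P1: A <- H <- G -> J -> R
  P2: A <- H -> Q -> J -> R
  P3: A <- H -> Q -> L <- J -> R
  P4: A <- H -> J -> R
  P5: A <- J -> R
That exhausts the simple backdoor paths. Count: 5.

5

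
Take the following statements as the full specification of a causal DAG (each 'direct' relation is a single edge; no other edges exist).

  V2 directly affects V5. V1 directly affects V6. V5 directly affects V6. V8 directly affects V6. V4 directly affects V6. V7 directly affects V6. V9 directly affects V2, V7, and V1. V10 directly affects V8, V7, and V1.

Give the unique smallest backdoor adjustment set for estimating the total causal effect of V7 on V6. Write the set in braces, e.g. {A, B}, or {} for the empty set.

Variables eligible for adjustment (non-descendants of V7, excluding V7 and V6): {V1, V10, V2, V4, V5, V8, V9}.
Backdoor paths from V7 to V6:
  P1: V7 <- V10 -> V8 -> V6
  P2: V7 <- V10 -> V1 <- V9 -> V2 -> V5 -> V6
  P3: V7 <- V10 -> V1 -> V6
  P4: V7 <- V9 -> V1 <- V10 -> V8 -> V6
  P5: V7 <- V9 -> V1 -> V6
  P6: V7 <- V9 -> V2 -> V5 -> V6
The empty set is not sufficient: P1 (V7 <- V10 -> V8 -> V6) has no collider blocking it and no conditioned non-collider, so it is open.
Try {V10, V9}:
  P1: blocked at fork node V10 ∈ conditioning set.
  P2: blocked at fork node V10 ∈ conditioning set.
  P3: blocked at fork node V10 ∈ conditioning set.
  P4: blocked at fork node V9 ∈ conditioning set.
  P5: blocked at fork node V9 ∈ conditioning set.
  P6: blocked at fork node V9 ∈ conditioning set.
{V10, V9} contains no descendant of V7 and blocks every backdoor path.
Every element of {V10, V9} is needed (dropping V10 leaves P1 open; dropping V9 leaves P5 open), so no proper subset is valid.
Among all size-2 subsets of the eligible variables, only {V10, V9} blocks every backdoor path, so it is the unique smallest valid adjustment set.

{V10, V9}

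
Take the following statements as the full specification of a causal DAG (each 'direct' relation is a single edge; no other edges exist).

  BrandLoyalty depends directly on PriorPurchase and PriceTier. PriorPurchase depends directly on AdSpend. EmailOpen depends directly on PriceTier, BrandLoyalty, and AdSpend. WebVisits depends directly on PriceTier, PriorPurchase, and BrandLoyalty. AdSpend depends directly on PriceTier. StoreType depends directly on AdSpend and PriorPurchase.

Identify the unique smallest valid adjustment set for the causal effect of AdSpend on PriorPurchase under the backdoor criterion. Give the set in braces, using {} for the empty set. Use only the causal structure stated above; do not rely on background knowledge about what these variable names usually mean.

{}

Variables eligible for adjustment (non-descendants of AdSpend, excluding AdSpend and PriorPurchase): {PriceTier}.
Backdoor paths from AdSpend to PriorPurchase:
  P1: AdSpend <- PriceTier -> BrandLoyalty <- PriorPurchase
  P2: AdSpend <- PriceTier -> BrandLoyalty -> WebVisits <- PriorPurchase
  P3: AdSpend <- PriceTier -> EmailOpen <- BrandLoyalty <- PriorPurchase
  P4: AdSpend <- PriceTier -> EmailOpen <- BrandLoyalty -> WebVisits <- PriorPurchase
  P5: AdSpend <- PriceTier -> WebVisits <- PriorPurchase
  P6: AdSpend <- PriceTier -> WebVisits <- BrandLoyalty <- PriorPurchase
Each backdoor path contains an unconditioned collider, so every path is already blocked with the empty conditioning set:
  P1: blocked at collider BrandLoyalty (neither it nor any descendant is in the conditioning set).
  P2: blocked at collider WebVisits (neither it nor any descendant is in the conditioning set).
  P3: blocked at collider EmailOpen (neither it nor any descendant is in the conditioning set).
  P4: blocked at collider EmailOpen (neither it nor any descendant is in the conditioning set).
  P5: blocked at collider WebVisits (neither it nor any descendant is in the conditioning set).
  P6: blocked at collider WebVisits (neither it nor any descendant is in the conditioning set).
The empty set is therefore the unique smallest valid set.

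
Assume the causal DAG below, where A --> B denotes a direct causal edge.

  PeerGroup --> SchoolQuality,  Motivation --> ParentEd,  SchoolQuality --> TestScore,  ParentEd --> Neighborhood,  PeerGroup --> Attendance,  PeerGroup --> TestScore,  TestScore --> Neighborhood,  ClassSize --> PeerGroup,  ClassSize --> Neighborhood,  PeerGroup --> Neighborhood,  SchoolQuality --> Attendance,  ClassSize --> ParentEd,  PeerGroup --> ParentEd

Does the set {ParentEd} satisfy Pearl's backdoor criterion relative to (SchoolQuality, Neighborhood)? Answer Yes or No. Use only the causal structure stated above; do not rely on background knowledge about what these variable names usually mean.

Backdoor paths from SchoolQuality to Neighborhood (paths whose first edge points into SchoolQuality):
  P1: SchoolQuality <- PeerGroup <- ClassSize -> ParentEd -> Neighborhood
  P2: SchoolQuality <- PeerGroup <- ClassSize -> Neighborhood
  P3: SchoolQuality <- PeerGroup -> ParentEd <- ClassSize -> Neighborhood
  P4: SchoolQuality <- PeerGroup -> ParentEd -> Neighborhood
  P5: SchoolQuality <- PeerGroup -> TestScore -> Neighborhood
  P6: SchoolQuality <- PeerGroup -> Neighborhood
Condition 1 (no descendant of SchoolQuality in the set): holds — descendants of SchoolQuality are {Attendance, Neighborhood, TestScore}; none are in {ParentEd}.
Condition 2 (every backdoor path blocked by {ParentEd}):
  P1: blocked at chain node ParentEd ∈ conditioning set.
  P2: open — no interior node is in the conditioning set.
  P3: open — collider(s) ParentEd are conditioned on (or have a conditioned descendant) and no non-collider on the path is in the set.
  P4: blocked at chain node ParentEd ∈ conditioning set.
  P5: open — no interior node is in the conditioning set.
  P6: open — no interior node is in the conditioning set.
{ParentEd} does not satisfy the backdoor criterion.

No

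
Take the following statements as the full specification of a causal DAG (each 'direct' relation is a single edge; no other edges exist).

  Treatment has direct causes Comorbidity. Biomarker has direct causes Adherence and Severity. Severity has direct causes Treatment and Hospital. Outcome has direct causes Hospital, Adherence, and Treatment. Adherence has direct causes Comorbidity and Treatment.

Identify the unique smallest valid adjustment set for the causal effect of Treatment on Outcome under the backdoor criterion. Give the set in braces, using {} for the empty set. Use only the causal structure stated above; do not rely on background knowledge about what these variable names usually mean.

Variables eligible for adjustment (non-descendants of Treatment, excluding Treatment and Outcome): {Comorbidity, Hospital}.
Backdoor paths from Treatment to Outcome:
  P1: Treatment <- Comorbidity -> Adherence -> Outcome
  P2: Treatment <- Comorbidity -> Adherence -> Biomarker <- Severity <- Hospital -> Outcome
The empty set is not sufficient: P1 (Treatment <- Comorbidity -> Adherence -> Outcome) has no collider blocking it and no conditioned non-collider, so it is open.
Try {Comorbidity}:
  P1: blocked at fork node Comorbidity ∈ conditioning set.
  P2: blocked at fork node Comorbidity ∈ conditioning set.
{Comorbidity} contains no descendant of Treatment and blocks every backdoor path.
No other singleton works — e.g. {Hospital} leaves P1 open — so {Comorbidity} is the unique smallest valid adjustment set.

{Comorbidity}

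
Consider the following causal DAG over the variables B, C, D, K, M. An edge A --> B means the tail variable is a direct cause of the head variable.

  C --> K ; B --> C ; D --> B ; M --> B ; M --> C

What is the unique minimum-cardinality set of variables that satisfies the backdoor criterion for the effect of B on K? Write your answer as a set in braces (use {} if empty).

{M}

Variables eligible for adjustment (non-descendants of B, excluding B and K): {D, M}.
Backdoor paths from B to K:
  P1: B <- M -> C -> K
The empty set is not sufficient: P1 (B <- M -> C -> K) has no collider blocking it and no conditioned non-collider, so it is open.
Try {M}:
  P1: blocked at fork node M ∈ conditioning set.
{M} contains no descendant of B and blocks every backdoor path.
No other singleton works — e.g. {D} leaves P1 open — so {M} is the unique smallest valid adjustment set.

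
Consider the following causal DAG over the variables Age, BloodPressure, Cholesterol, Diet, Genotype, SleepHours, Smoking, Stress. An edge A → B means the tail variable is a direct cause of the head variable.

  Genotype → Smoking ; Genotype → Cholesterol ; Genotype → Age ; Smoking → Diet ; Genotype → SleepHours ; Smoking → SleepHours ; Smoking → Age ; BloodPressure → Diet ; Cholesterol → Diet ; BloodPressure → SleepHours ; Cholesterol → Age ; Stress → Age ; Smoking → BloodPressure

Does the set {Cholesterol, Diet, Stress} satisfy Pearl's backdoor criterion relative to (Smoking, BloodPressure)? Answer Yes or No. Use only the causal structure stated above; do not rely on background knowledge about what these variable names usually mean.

Backdoor paths from Smoking to BloodPressure (paths whose first edge points into Smoking):
  P1: Smoking <- Genotype -> Cholesterol -> Diet <- BloodPressure
  P2: Smoking <- Genotype -> Age <- Cholesterol -> Diet <- BloodPressure
  P3: Smoking <- Genotype -> SleepHours <- BloodPressure
Condition 1 (no descendant of Smoking in the set): FAILS — Diet is a descendant of Smoking.
Condition 2 (every backdoor path blocked by {Cholesterol, Diet, Stress}):
  P1: blocked at chain node Cholesterol ∈ conditioning set.
  P2: blocked at collider Age (neither it nor any descendant is in the conditioning set).
  P3: blocked at collider SleepHours (neither it nor any descendant is in the conditioning set).
{Cholesterol, Diet, Stress} does not satisfy the backdoor criterion.

No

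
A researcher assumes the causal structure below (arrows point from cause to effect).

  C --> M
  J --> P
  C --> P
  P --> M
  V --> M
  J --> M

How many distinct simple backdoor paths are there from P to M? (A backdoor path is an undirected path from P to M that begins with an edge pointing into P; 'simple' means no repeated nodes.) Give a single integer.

2

A backdoor path from P to M is any simple undirected path whose first edge points into P (i.e. leaves P via a parent).
Parents of P: {C, J}.
Enumerating:
  P1: P <- C -> M
  P2: P <- J -> M
That exhausts the simple backdoor paths. Count: 2.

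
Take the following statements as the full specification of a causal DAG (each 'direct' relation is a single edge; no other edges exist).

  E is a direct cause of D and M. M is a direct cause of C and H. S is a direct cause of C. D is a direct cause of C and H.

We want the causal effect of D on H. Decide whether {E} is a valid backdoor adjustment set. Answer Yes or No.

Backdoor paths from D to H (paths whose first edge points into D):
  P1: D <- E -> M -> H
Condition 1 (no descendant of D in the set): holds — descendants of D are {C, H}; none are in {E}.
Condition 2 (every backdoor path blocked by {E}):
  P1: blocked at fork node E ∈ conditioning set.
{E} satisfies the backdoor criterion.

Yes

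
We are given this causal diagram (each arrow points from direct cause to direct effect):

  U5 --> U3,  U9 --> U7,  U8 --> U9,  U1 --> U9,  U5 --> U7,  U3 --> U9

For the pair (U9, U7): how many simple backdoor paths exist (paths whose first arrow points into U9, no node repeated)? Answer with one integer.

1

A backdoor path from U9 to U7 is any simple undirected path whose first edge points into U9 (i.e. leaves U9 via a parent).
Parents of U9: {U1, U3, U8}.
Enumerating:
  P1: U9 <- U3 <- U5 -> U7
That exhausts the simple backdoor paths. Count: 1.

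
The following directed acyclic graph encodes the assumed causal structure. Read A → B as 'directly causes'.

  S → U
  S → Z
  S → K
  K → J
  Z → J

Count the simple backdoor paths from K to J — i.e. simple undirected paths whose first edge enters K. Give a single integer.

1

A backdoor path from K to J is any simple undirected path whose first edge points into K (i.e. leaves K via a parent).
Parents of K: {S}.
Enumerating:
  P1: K <- S -> Z -> J
That exhausts the simple backdoor paths. Count: 1.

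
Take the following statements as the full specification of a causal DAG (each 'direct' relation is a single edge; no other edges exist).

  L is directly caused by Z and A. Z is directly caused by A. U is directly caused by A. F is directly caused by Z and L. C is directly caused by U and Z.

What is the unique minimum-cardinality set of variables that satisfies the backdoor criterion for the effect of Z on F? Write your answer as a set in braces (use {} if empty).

{A}

Variables eligible for adjustment (non-descendants of Z, excluding Z and F): {A, U}.
Backdoor paths from Z to F:
  P1: Z <- A -> L -> F
The empty set is not sufficient: P1 (Z <- A -> L -> F) has no collider blocking it and no conditioned non-collider, so it is open.
Try {A}:
  P1: blocked at fork node A ∈ conditioning set.
{A} contains no descendant of Z and blocks every backdoor path.
No other singleton works — e.g. {U} leaves P1 open — so {A} is the unique smallest valid adjustment set.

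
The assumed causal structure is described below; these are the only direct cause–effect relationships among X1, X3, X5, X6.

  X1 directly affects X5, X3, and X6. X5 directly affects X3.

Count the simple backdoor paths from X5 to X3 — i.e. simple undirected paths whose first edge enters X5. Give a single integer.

1

A backdoor path from X5 to X3 is any simple undirected path whose first edge points into X5 (i.e. leaves X5 via a parent).
Parents of X5: {X1}.
Enumerating:
  P1: X5 <- X1 -> X3
That exhausts the simple backdoor paths. Count: 1.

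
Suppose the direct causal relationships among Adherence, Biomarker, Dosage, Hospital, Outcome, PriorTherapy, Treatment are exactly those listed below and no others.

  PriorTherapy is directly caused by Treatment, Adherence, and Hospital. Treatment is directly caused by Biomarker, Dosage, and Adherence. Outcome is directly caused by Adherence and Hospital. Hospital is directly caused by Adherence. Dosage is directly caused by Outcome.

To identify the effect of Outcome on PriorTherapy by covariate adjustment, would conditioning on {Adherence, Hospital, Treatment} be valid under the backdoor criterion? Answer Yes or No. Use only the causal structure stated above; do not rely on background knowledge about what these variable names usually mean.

Backdoor paths from Outcome to PriorTherapy (paths whose first edge points into Outcome):
  P1: Outcome <- Adherence -> Hospital -> PriorTherapy
  P2: Outcome <- Adherence -> Treatment -> PriorTherapy
  P3: Outcome <- Adherence -> PriorTherapy
  P4: Outcome <- Hospital <- Adherence -> Treatment -> PriorTherapy
  P5: Outcome <- Hospital <- Adherence -> PriorTherapy
  P6: Outcome <- Hospital -> PriorTherapy
Condition 1 (no descendant of Outcome in the set): FAILS — Treatment is a descendant of Outcome.
Condition 2 (every backdoor path blocked by {Adherence, Hospital, Treatment}):
  P1: blocked at fork node Adherence ∈ conditioning set.
  P2: blocked at fork node Adherence ∈ conditioning set.
  P3: blocked at fork node Adherence ∈ conditioning set.
  P4: blocked at chain node Hospital ∈ conditioning set.
  P5: blocked at chain node Hospital ∈ conditioning set.
  P6: blocked at fork node Hospital ∈ conditioning set.
{Adherence, Hospital, Treatment} does not satisfy the backdoor criterion.

No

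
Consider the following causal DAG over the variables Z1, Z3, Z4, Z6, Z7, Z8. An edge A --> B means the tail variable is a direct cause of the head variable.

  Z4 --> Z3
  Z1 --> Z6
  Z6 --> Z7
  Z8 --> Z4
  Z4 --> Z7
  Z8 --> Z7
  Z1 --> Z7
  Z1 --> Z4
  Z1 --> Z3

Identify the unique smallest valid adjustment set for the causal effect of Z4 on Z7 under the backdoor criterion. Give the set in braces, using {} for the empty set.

Variables eligible for adjustment (non-descendants of Z4, excluding Z4 and Z7): {Z1, Z6, Z8}.
Backdoor paths from Z4 to Z7:
  P1: Z4 <- Z8 -> Z7
  P2: Z4 <- Z1 -> Z6 -> Z7
  P3: Z4 <- Z1 -> Z7
The empty set is not sufficient: P1 (Z4 <- Z8 -> Z7) has no collider blocking it and no conditioned non-collider, so it is open.
Try {Z1, Z8}:
  P1: blocked at fork node Z8 ∈ conditioning set.
  P2: blocked at fork node Z1 ∈ conditioning set.
  P3: blocked at fork node Z1 ∈ conditioning set.
{Z1, Z8} contains no descendant of Z4 and blocks every backdoor path.
Every element of {Z1, Z8} is needed (dropping Z1 leaves P2 open; dropping Z8 leaves P1 open), so no proper subset is valid.
Among all size-2 subsets of the eligible variables, only {Z1, Z8} blocks every backdoor path, so it is the unique smallest valid adjustment set.

{Z1, Z8}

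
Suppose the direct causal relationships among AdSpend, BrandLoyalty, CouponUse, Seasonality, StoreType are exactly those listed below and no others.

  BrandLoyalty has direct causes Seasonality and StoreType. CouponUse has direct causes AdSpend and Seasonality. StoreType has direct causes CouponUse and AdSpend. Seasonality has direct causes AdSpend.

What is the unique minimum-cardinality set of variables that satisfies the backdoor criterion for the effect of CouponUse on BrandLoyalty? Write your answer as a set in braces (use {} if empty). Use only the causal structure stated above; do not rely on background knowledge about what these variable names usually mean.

{AdSpend, Seasonality}

Variables eligible for adjustment (non-descendants of CouponUse, excluding CouponUse and BrandLoyalty): {AdSpend, Seasonality}.
Backdoor paths from CouponUse to BrandLoyalty:
  P1: CouponUse <- AdSpend -> Seasonality -> BrandLoyalty
  P2: CouponUse <- AdSpend -> StoreType -> BrandLoyalty
  P3: CouponUse <- Seasonality <- AdSpend -> StoreType -> BrandLoyalty
  P4: CouponUse <- Seasonality -> BrandLoyalty
The empty set is not sufficient: P1 (CouponUse <- AdSpend -> Seasonality -> BrandLoyalty) has no collider blocking it and no conditioned non-collider, so it is open.
Try {AdSpend, Seasonality}:
  P1: blocked at fork node AdSpend ∈ conditioning set.
  P2: blocked at fork node AdSpend ∈ conditioning set.
  P3: blocked at chain node Seasonality ∈ conditioning set.
  P4: blocked at fork node Seasonality ∈ conditioning set.
{AdSpend, Seasonality} contains no descendant of CouponUse and blocks every backdoor path.
Every element of {AdSpend, Seasonality} is needed (dropping AdSpend leaves P2 open; dropping Seasonality leaves P4 open), so no proper subset is valid.
Among all size-2 subsets of the eligible variables, only {AdSpend, Seasonality} blocks every backdoor path, so it is the unique smallest valid adjustment set.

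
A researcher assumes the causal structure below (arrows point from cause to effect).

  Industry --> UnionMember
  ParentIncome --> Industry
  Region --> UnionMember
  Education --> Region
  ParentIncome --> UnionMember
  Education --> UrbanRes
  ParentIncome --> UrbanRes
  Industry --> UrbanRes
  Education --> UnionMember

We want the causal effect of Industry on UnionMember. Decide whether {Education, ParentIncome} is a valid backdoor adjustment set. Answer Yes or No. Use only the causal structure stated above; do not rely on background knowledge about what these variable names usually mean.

Backdoor paths from Industry to UnionMember (paths whose first edge points into Industry):
  P1: Industry <- ParentIncome -> UrbanRes <- Education -> Region -> UnionMember
  P2: Industry <- ParentIncome -> UrbanRes <- Education -> UnionMember
  P3: Industry <- ParentIncome -> UnionMember
Condition 1 (no descendant of Industry in the set): holds — descendants of Industry are {UnionMember, UrbanRes}; none are in {Education, ParentIncome}.
Condition 2 (every backdoor path blocked by {Education, ParentIncome}):
  P1: blocked at fork node ParentIncome ∈ conditioning set.
  P2: blocked at fork node ParentIncome ∈ conditioning set.
  P3: blocked at fork node ParentIncome ∈ conditioning set.
{Education, ParentIncome} satisfies the backdoor criterion.

Yes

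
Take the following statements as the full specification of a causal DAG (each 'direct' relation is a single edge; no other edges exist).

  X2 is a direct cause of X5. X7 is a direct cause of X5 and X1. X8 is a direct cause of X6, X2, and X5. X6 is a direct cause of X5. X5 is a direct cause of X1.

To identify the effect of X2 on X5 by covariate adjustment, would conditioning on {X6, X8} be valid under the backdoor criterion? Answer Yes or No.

Yes

Backdoor paths from X2 to X5 (paths whose first edge points into X2):
  P1: X2 <- X8 -> X6 -> X5
  P2: X2 <- X8 -> X5
Condition 1 (no descendant of X2 in the set): holds — descendants of X2 are {X1, X5}; none are in {X6, X8}.
Condition 2 (every backdoor path blocked by {X6, X8}):
  P1: blocked at fork node X8 ∈ conditioning set.
  P2: blocked at fork node X8 ∈ conditioning set.
{X6, X8} satisfies the backdoor criterion.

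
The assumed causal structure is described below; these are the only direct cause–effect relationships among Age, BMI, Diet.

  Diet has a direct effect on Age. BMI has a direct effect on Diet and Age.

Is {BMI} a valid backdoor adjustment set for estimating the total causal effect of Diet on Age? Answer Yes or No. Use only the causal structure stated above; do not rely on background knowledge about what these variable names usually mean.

Backdoor paths from Diet to Age (paths whose first edge points into Diet):
  P1: Diet <- BMI -> Age
Condition 1 (no descendant of Diet in the set): holds — descendants of Diet are {Age}; none are in {BMI}.
Condition 2 (every backdoor path blocked by {BMI}):
  P1: blocked at fork node BMI ∈ conditioning set.
{BMI} satisfies the backdoor criterion.

Yes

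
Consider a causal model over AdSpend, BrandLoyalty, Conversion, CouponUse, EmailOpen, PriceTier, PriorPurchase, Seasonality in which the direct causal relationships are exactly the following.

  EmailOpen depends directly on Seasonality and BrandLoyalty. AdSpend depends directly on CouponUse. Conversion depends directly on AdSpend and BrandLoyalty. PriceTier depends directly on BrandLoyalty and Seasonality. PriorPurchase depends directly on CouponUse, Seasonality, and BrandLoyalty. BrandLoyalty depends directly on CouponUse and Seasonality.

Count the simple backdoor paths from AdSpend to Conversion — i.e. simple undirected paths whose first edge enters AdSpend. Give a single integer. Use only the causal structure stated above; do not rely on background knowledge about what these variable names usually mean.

5

A backdoor path from AdSpend to Conversion is any simple undirected path whose first edge points into AdSpend (i.e. leaves AdSpend via a parent).
Parents of AdSpend: {CouponUse}.
Enumerating:
  P1: AdSpend <- CouponUse -> BrandLoyalty -> Conversion
  P2: AdSpend <- CouponUse -> PriorPurchase <- Seasonality -> BrandLoyalty -> Conversion
  P3: AdSpend <- CouponUse -> PriorPurchase <- Seasonality -> PriceTier <- BrandLoyalty -> Conversion
  P4: AdSpend <- CouponUse -> PriorPurchase <- Seasonality -> EmailOpen <- BrandLoyalty -> Conversion
  P5: AdSpend <- CouponUse -> PriorPurchase <- BrandLoyalty -> Conversion
That exhausts the simple backdoor paths. Count: 5.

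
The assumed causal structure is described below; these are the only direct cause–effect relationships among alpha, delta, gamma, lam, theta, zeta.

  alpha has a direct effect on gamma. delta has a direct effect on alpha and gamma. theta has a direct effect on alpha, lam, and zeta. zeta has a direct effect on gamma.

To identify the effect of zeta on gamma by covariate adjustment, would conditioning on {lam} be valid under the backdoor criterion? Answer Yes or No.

No

Backdoor paths from zeta to gamma (paths whose first edge points into zeta):
  P1: zeta <- theta -> alpha <- delta -> gamma
  P2: zeta <- theta -> alpha -> gamma
Condition 1 (no descendant of zeta in the set): holds — descendants of zeta are {gamma}; none are in {lam}.
Condition 2 (every backdoor path blocked by {lam}):
  P1: blocked at collider alpha (neither it nor any descendant is in the conditioning set).
  P2: open — no interior node is in the conditioning set.
{lam} does not satisfy the backdoor criterion.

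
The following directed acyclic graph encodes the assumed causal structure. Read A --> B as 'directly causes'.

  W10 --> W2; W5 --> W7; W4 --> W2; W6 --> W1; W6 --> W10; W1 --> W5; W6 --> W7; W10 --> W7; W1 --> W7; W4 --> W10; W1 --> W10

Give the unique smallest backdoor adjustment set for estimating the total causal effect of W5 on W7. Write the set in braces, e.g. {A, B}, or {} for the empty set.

{W1}

Variables eligible for adjustment (non-descendants of W5, excluding W5 and W7): {W1, W10, W2, W4, W6}.
Backdoor paths from W5 to W7:
  P1: W5 <- W1 <- W6 -> W10 -> W7
  P2: W5 <- W1 <- W6 -> W7
  P3: W5 <- W1 -> W10 <- W6 -> W7
  P4: W5 <- W1 -> W10 -> W7
  P5: W5 <- W1 -> W7
The empty set is not sufficient: P1 (W5 <- W1 <- W6 -> W10 -> W7) has no collider blocking it and no conditioned non-collider, so it is open.
Try {W1}:
  P1: blocked at chain node W1 ∈ conditioning set.
  P2: blocked at chain node W1 ∈ conditioning set.
  P3: blocked at fork node W1 ∈ conditioning set.
  P4: blocked at fork node W1 ∈ conditioning set.
  P5: blocked at fork node W1 ∈ conditioning set.
{W1} contains no descendant of W5 and blocks every backdoor path.
No other singleton works — e.g. {W4} leaves P1 open — so {W1} is the unique smallest valid adjustment set.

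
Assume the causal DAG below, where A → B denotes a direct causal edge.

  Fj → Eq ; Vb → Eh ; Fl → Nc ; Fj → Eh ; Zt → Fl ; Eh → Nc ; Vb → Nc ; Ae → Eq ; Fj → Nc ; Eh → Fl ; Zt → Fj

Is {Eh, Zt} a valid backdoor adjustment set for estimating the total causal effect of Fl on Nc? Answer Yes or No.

Backdoor paths from Fl to Nc (paths whose first edge points into Fl):
  P1: Fl <- Zt -> Fj -> Eh <- Vb -> Nc
  P2: Fl <- Zt -> Fj -> Eh -> Nc
  P3: Fl <- Zt -> Fj -> Nc
  P4: Fl <- Eh <- Vb -> Nc
  P5: Fl <- Eh <- Fj -> Nc
  P6: Fl <- Eh -> Nc
Condition 1 (no descendant of Fl in the set): holds — descendants of Fl are {Nc}; none are in {Eh, Zt}.
Condition 2 (every backdoor path blocked by {Eh, Zt}):
  P1: blocked at fork node Zt ∈ conditioning set.
  P2: blocked at fork node Zt ∈ conditioning set.
  P3: blocked at fork node Zt ∈ conditioning set.
  P4: blocked at chain node Eh ∈ conditioning set.
  P5: blocked at chain node Eh ∈ conditioning set.
  P6: blocked at fork node Eh ∈ conditioning set.
{Eh, Zt} satisfies the backdoor criterion.

Yes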